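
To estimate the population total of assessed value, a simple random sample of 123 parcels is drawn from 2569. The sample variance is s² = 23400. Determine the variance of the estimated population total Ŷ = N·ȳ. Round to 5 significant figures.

1.1954 × 10^9

Var(Ŷ) = N²·Var(ȳ) = N²·(1 − n/N)·s²/n.
f = 123/2569 = 0.04787855; Var(ȳ) = 0.95212145·23400/123 = 181.1353.
Var(Ŷ) = 2569² · 181.1353 = 1.1954497 × 10^9.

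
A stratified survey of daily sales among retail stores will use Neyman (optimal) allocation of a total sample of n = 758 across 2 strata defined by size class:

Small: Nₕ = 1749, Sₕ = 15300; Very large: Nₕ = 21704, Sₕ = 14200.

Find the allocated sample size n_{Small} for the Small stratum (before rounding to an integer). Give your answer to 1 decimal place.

Neyman allocation: nₕ = n·NₕSₕ / Σⱼ NⱼSⱼ.
Σ NⱼSⱼ = 1749·15300 + 21704·14200 = 3.349565 × 10^8.
n_{Small} = 758·1749·15300 / (3.349565 × 10^8) = 60.6.

60.6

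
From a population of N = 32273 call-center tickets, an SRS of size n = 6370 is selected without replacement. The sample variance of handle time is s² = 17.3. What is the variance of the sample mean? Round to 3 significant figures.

0.00218

Under SRS without replacement, Var(ȳ) = (1 − f)·s²/n with f = n/N = 6370/32273 = 0.19737861.
Var(ȳ) = (1 − 0.19737861)·17.3/6370 = 0.80262139·0.0027158556 = 0.0021798038.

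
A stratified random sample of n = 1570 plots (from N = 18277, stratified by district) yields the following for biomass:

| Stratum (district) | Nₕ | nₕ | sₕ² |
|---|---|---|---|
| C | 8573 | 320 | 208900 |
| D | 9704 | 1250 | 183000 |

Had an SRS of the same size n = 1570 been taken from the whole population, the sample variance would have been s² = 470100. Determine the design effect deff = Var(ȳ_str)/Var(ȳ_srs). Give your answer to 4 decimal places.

Var(ȳ_str) = Σ Wₕ²(1−fₕ)sₕ²/nₕ with Wₕ = Nₕ/18277:
  C: (8573/18277)²·(1−320/8573)·208900/320 = 138.26852
  D: (9704/18277)²·(1−1250/9704)·183000/1250 = 35.953757
  → Var(ȳ_str) = 174.22228.
Var(ȳ_srs) = (1 − 1570/18277)·470100/1570 = 273.7059.
deff = 174.22228 / 273.7059 = 0.6365.

0.6365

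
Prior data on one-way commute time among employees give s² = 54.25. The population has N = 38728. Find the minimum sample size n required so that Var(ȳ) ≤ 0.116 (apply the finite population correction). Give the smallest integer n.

Without fpc, n₀ = s²/D = 54.25/0.116 = 467.6724.
With fpc, (1 − n/N)·s²/n ≤ D requires n ≥ n₀/(1 + n₀/N) = 467.6724/(1 + 467.6724/38728) = 462.0923.
Rounding up, n = 463.

463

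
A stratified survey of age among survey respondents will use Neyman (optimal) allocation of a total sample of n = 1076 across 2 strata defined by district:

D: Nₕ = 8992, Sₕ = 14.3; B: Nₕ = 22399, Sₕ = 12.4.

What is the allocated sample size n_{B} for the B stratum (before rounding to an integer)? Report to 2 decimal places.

Neyman allocation: nₕ = n·NₕSₕ / Σⱼ NⱼSⱼ.
Σ NⱼSⱼ = 8992·14.3 + 22399·12.4 = 406333.2.
n_{B} = 1076·22399·12.4 / 406333.2 = 735.50.

735.50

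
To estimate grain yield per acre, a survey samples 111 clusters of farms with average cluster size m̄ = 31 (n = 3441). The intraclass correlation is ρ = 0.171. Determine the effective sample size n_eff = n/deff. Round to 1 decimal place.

561.3

deff = 1 + (31 − 1)·0.171 = 1 + 5.13 = 6.13.
n_eff = 3441 / 6.13 = 561.3.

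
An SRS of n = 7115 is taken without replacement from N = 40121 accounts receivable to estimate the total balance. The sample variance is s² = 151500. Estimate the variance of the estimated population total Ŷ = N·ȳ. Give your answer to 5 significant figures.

Var(Ŷ) = N²·Var(ȳ) = N²·(1 − n/N)·s²/n.
f = 7115/40121 = 0.17733855; Var(ȳ) = 0.82266145·151500/7115 = 17.516966.
Var(Ŷ) = 40121² · 17.516966 = 2.8196966 × 10^10.

2.8197 × 10^10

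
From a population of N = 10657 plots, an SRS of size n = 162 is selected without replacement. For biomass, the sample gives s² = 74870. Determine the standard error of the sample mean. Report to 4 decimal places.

Under SRS without replacement, Var(ȳ) = (1 − f)·s²/n with f = n/N = 162/10657 = 0.01520128.
Var(ȳ) = (1 − 0.01520128)·74870/162 = 0.98479872·462.16049 = 455.13506.
SE(ȳ) = √(455.13506) = 21.3339.

21.3339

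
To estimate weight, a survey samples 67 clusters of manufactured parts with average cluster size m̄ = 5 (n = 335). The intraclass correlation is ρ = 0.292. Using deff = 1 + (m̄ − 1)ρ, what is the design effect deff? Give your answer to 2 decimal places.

deff = 1 + (5 − 1)·0.292 = 1 + 1.168 = 2.168.

2.17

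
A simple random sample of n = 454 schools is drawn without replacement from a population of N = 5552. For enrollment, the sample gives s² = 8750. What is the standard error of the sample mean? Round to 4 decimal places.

4.2068

Under SRS without replacement, Var(ȳ) = (1 − f)·s²/n with f = n/N = 454/5552 = 0.08177233.
Var(ȳ) = (1 − 0.08177233)·8750/454 = 0.91822767·19.273128 = 17.697119.
SE(ȳ) = √(17.697119) = 4.2068.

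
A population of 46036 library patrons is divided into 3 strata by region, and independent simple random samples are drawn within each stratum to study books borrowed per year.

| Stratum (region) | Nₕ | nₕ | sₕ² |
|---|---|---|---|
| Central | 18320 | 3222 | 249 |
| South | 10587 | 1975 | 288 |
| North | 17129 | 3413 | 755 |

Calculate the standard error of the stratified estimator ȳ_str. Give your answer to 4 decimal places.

0.2022

Var(ȳ_str) = Σₕ Wₕ²(1 − fₕ)sₕ²/nₕ with Wₕ = Nₕ/N, N = 46036.
Central: Wₕ = 0.39794943; term = 0.39794943²·(1 − 0.17587336)·249/3222 = 0.010086106.
South: Wₕ = 0.22997220; term = 0.22997220²·(1 − 0.18654954)·288/1975 = 0.0062734604.
North: Wₕ = 0.37207837; term = 0.37207837²·(1 − 0.19925273)·755/3413 = 0.024523078.
Sum = 0.040882644.
SE = √(0.040882644) = 0.2022.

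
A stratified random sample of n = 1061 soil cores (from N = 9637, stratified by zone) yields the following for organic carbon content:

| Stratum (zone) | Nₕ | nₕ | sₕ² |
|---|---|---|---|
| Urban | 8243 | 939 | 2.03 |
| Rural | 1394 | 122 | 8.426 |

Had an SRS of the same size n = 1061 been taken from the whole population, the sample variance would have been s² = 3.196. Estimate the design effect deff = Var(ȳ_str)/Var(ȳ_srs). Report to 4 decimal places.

Var(ȳ_str) = Σ Wₕ²(1−fₕ)sₕ²/nₕ with Wₕ = Nₕ/9637:
  Urban: (8243/9637)²·(1−939/8243)·2.03/939 = 0.001401499
  Rural: (1394/9637)²·(1−122/1394)·8.426/122 = 0.0013186447
  → Var(ȳ_str) = 0.0027201437.
Var(ȳ_srs) = (1 − 1061/9637)·3.196/1061 = 0.0026806141.
deff = 0.0027201437 / 0.0026806141 = 1.0147.

1.0147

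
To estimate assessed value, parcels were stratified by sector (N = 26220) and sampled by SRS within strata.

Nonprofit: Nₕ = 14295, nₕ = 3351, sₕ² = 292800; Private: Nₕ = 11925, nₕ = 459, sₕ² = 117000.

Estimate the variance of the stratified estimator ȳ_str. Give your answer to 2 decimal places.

Var(ȳ_str) = Σₕ Wₕ²(1 − fₕ)sₕ²/nₕ with Wₕ = Nₕ/N, N = 26220.
Nonprofit: Wₕ = 0.54519451; term = 0.54519451²·(1 − 0.23441763)·292800/3351 = 19.88344.
Private: Wₕ = 0.45480549; term = 0.45480549²·(1 − 0.03849057)·117000/459 = 50.696517.
Sum = 70.579957.

70.58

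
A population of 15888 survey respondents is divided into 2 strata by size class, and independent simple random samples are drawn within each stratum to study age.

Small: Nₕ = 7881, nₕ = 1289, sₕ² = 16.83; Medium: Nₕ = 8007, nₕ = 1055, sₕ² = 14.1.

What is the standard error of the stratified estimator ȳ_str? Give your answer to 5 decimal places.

Var(ȳ_str) = Σₕ Wₕ²(1 − fₕ)sₕ²/nₕ with Wₕ = Nₕ/N, N = 15888.
Small: Wₕ = 0.49603474; term = 0.49603474²·(1 − 0.16355792)·16.83/1289 = 0.002687146.
Medium: Wₕ = 0.50396526; term = 0.50396526²·(1 − 0.13175971)·14.1/1055 = 0.0029471876.
Sum = 0.0056343336.
SE = √(0.0056343336) = 0.07506.

0.07506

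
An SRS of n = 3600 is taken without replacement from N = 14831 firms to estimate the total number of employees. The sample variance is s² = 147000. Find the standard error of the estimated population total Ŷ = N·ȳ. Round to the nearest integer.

Var(Ŷ) = N²·Var(ȳ) = N²·(1 − n/N)·s²/n.
f = 3600/14831 = 0.24273481; Var(ȳ) = 0.75726519·147000/3600 = 30.921662.
Var(Ŷ) = 14831² · 30.921662 = 6.8014843 × 10^9.
SE(Ŷ) = √(6.8014843 × 10^9) = 82471.

82471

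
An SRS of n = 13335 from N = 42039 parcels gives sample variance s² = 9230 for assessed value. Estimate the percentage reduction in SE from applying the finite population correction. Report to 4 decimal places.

f = n/N = 13335/42039 = 0.31720545.
SE_no-fpc = √(s²/n) = 0.83196363; SE_fpc = √((1−f)s²/n) = 0.68746305.
Ratio = √(1−f) = 0.82631383. Reduction = 100·(1 − 0.82631383) = 17.3686%.

17.3686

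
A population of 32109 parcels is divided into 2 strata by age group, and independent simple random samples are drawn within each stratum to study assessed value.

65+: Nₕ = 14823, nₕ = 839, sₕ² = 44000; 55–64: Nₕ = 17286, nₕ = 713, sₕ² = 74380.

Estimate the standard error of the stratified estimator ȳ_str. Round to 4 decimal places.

Var(ȳ_str) = Σₕ Wₕ²(1 − fₕ)sₕ²/nₕ with Wₕ = Nₕ/N, N = 32109.
65+: Wₕ = 0.46164627; term = 0.46164627²·(1 − 0.05660123)·44000/839 = 10.543983.
55–64: Wₕ = 0.53835373; term = 0.53835373²·(1 − 0.04124725)·74380/713 = 28.987364.
Sum = 39.531347.
SE = √(39.531347) = 6.2874.

6.2874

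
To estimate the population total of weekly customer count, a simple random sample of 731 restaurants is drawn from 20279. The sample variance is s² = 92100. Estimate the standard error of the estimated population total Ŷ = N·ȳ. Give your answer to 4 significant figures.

223500

Var(Ŷ) = N²·Var(ȳ) = N²·(1 − n/N)·s²/n.
f = 731/20279 = 0.03604714; Var(ȳ) = 0.96395286·92100/731 = 121.45015.
Var(Ŷ) = 20279² · 121.45015 = 4.9944897 × 10^10.
SE(Ŷ) = √(4.9944897 × 10^10) = 223500.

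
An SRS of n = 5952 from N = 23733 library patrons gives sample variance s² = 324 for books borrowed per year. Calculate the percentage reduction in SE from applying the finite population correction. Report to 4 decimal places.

f = n/N = 5952/23733 = 0.25079004.
SE_no-fpc = √(s²/n) = 0.23331413; SE_fpc = √((1−f)s²/n) = 0.20194952.
Ratio = √(1−f) = 0.86556915. Reduction = 100·(1 − 0.86556915) = 13.4431%.

13.4431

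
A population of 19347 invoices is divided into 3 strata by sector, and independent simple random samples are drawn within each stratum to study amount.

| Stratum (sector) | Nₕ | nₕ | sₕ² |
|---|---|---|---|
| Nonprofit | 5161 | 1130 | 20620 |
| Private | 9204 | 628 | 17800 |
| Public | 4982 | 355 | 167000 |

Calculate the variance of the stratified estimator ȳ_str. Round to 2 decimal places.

35.96

Var(ȳ_str) = Σₕ Wₕ²(1 − fₕ)sₕ²/nₕ with Wₕ = Nₕ/N, N = 19347.
Nonprofit: Wₕ = 0.26675970; term = 0.26675970²·(1 − 0.21894982)·20620/1130 = 1.014214.
Private: Wₕ = 0.47573267; term = 0.47573267²·(1 − 0.06823120)·17800/628 = 5.9771544.
Public: Wₕ = 0.25750762; term = 0.25750762²·(1 − 0.07125652)·167000/355 = 28.971039.
Sum = 35.962407.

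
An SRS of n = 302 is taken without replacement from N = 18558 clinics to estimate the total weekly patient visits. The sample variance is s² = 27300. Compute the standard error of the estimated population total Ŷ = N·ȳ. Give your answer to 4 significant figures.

175000

Var(Ŷ) = N²·Var(ȳ) = N²·(1 − n/N)·s²/n.
f = 302/18558 = 0.01627331; Var(ȳ) = 0.98372669·27300/302 = 88.926287.
Var(Ŷ) = 18558² · 88.926287 = 3.0626157 × 10^10.
SE(Ŷ) = √(3.0626157 × 10^10) = 175000.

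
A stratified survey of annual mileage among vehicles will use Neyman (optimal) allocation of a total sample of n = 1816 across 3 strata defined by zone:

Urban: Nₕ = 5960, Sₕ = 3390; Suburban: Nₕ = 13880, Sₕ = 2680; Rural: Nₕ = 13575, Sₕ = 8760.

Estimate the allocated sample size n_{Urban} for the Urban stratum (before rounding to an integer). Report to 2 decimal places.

Neyman allocation: nₕ = n·NₕSₕ / Σⱼ NⱼSⱼ.
Σ NⱼSⱼ = 5960·3390 + 13880·2680 + 13575·8760 = 1.763198 × 10^8.
n_{Urban} = 1816·5960·3390 / (1.763198 × 10^8) = 208.09.

208.09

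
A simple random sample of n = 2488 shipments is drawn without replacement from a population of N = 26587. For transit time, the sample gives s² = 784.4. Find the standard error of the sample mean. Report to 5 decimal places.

Under SRS without replacement, Var(ȳ) = (1 − f)·s²/n with f = n/N = 2488/26587 = 0.09357957.
Var(ȳ) = (1 − 0.09357957)·784.4/2488 = 0.90642043·0.31527331 = 0.28577017.
SE(ȳ) = √(0.28577017) = 0.53457.

0.53457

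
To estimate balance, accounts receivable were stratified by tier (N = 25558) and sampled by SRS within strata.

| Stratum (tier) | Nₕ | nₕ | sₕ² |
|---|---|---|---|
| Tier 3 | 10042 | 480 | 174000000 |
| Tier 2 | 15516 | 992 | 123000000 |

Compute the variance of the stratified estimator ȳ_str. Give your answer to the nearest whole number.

Var(ȳ_str) = Σₕ Wₕ²(1 − fₕ)sₕ²/nₕ with Wₕ = Nₕ/N, N = 25558.
Tier 3: Wₕ = 0.39291024; term = 0.39291024²·(1 − 0.04779924)·174000000/480 = 53287.241.
Tier 2: Wₕ = 0.60708976; term = 0.60708976²·(1 − 0.06393400)·123000000/992 = 42776.546.
Sum = 96063.787.

96064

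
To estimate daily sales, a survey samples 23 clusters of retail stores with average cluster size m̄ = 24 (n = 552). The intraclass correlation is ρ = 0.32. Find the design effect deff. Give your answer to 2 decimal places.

8.36

deff = 1 + (24 − 1)·0.32 = 1 + 7.36 = 8.36.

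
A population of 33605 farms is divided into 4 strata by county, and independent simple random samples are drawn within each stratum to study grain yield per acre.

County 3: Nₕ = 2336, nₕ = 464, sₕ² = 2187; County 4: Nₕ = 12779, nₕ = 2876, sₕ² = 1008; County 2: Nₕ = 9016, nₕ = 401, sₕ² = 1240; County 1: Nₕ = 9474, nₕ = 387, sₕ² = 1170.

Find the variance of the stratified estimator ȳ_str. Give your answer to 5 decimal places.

0.50069

Var(ȳ_str) = Σₕ Wₕ²(1 − fₕ)sₕ²/nₕ with Wₕ = Nₕ/N, N = 33605.
County 3: Wₕ = 0.06951347; term = 0.06951347²·(1 − 0.19863014)·2187/464 = 0.018251631.
County 4: Wₕ = 0.38027079; term = 0.38027079²·(1 − 0.22505673)·1008/2876 = 0.039276022.
County 2: Wₕ = 0.26829341; term = 0.26829341²·(1 − 0.04447649)·1240/401 = 0.2126859.
County 1: Wₕ = 0.28192233; term = 0.28192233²·(1 − 0.04084864)·1170/387 = 0.2304735.
Sum = 0.50068705.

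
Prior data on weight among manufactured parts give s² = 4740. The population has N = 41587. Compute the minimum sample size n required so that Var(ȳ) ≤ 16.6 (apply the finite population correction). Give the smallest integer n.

Without fpc, n₀ = s²/D = 4740/16.6 = 285.5422.
With fpc, (1 − n/N)·s²/n ≤ D requires n ≥ n₀/(1 + n₀/N) = 285.5422/(1 + 285.5422/41587) = 283.5950.
Rounding up, n = 284.

284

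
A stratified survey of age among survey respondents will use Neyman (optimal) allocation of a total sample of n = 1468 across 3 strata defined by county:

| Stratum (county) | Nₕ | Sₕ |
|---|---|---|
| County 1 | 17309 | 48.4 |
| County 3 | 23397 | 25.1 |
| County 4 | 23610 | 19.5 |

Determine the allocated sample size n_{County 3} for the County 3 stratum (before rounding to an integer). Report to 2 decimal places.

Neyman allocation: nₕ = n·NₕSₕ / Σⱼ NⱼSⱼ.
Σ NⱼSⱼ = 17309·48.4 + 23397·25.1 + 23610·19.5 = 1.8854153 × 10^6.
n_{County 3} = 1468·23397·25.1 / (1.8854153 × 10^6) = 457.25.

457.25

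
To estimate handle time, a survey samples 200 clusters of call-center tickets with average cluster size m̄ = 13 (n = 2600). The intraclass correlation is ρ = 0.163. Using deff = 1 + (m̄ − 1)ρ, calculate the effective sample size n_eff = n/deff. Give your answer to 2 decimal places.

deff = 1 + (13 − 1)·0.163 = 1 + 1.956 = 2.956.
n_eff = 2600 / 2.956 = 879.57.

879.57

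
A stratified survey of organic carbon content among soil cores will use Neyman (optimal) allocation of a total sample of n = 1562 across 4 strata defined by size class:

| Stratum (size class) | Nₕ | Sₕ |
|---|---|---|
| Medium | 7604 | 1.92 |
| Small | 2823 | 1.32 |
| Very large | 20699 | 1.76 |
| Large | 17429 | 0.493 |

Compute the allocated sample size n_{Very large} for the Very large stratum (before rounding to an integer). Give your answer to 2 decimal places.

898.27

Neyman allocation: nₕ = n·NₕSₕ / Σⱼ NⱼSⱼ.
Σ NⱼSⱼ = 7604·1.92 + 2823·1.32 + 20699·1.76 + 17429·0.493 = 63348.777.
n_{Very large} = 1562·20699·1.76 / 63348.777 = 898.27.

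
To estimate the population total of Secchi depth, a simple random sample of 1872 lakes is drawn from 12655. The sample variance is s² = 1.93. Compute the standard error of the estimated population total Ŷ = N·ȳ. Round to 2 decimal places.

375.08

Var(Ŷ) = N²·Var(ȳ) = N²·(1 − n/N)·s²/n.
f = 1872/12655 = 0.14792572; Var(ȳ) = 0.85207428·1.93/1872 = 8.7847402 × 10^-4.
Var(Ŷ) = 12655² · (8.7847402 × 10^-4) = 140686.76.
SE(Ŷ) = √(140686.76) = 375.08.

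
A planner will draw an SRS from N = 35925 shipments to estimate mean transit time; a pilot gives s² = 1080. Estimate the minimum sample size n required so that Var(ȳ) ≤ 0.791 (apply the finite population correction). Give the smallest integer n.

1316

Without fpc, n₀ = s²/D = 1080/0.791 = 1365.3603.
With fpc, (1 − n/N)·s²/n ≤ D requires n ≥ n₀/(1 + n₀/N) = 1365.3603/(1 + 1365.3603/35925) = 1315.3686.
Rounding up, n = 1316.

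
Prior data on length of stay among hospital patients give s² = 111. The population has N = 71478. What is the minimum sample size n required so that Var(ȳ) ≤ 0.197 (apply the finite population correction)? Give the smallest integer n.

Without fpc, n₀ = s²/D = 111/0.197 = 563.4518.
With fpc, (1 − n/N)·s²/n ≤ D requires n ≥ n₀/(1 + n₀/N) = 563.4518/(1 + 563.4518/71478) = 559.0449.
Rounding up, n = 560.

560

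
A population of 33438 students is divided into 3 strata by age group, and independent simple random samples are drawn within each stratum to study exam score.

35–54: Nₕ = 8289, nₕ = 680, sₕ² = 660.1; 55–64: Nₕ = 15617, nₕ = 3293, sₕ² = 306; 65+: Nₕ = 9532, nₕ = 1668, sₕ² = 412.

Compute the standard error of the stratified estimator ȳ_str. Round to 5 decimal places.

Var(ȳ_str) = Σₕ Wₕ²(1 − fₕ)sₕ²/nₕ with Wₕ = Nₕ/N, N = 33438.
35–54: Wₕ = 0.24789162; term = 0.24789162²·(1 − 0.08203643)·660.1/680 = 0.0547583.
55–64: Wₕ = 0.46704348; term = 0.46704348²·(1 − 0.21085996)·306/3293 = 0.015995522.
65+: Wₕ = 0.28506490; term = 0.28506490²·(1 − 0.17498951)·412/1668 = 0.016559534.
Sum = 0.087313356.
SE = √(0.087313356) = 0.29549.

0.29549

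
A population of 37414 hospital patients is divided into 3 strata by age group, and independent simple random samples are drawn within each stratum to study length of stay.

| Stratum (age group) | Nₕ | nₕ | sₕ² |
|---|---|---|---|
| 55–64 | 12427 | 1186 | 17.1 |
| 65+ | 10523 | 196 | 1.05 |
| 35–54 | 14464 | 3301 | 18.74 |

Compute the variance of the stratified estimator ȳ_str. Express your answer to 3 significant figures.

Var(ȳ_str) = Σₕ Wₕ²(1 − fₕ)sₕ²/nₕ with Wₕ = Nₕ/N, N = 37414.
55–64: Wₕ = 0.33214839; term = 0.33214839²·(1 − 0.09543735)·17.1/1186 = 0.0014388462.
65+: Wₕ = 0.28125835; term = 0.28125835²·(1 − 0.01862587)·1.05/196 = 4.158902 × 10^-4.
35–54: Wₕ = 0.38659325; term = 0.38659325²·(1 − 0.22822179)·18.74/3301 = 6.548248 × 10^-4.
Sum = 0.0025095612.

0.00251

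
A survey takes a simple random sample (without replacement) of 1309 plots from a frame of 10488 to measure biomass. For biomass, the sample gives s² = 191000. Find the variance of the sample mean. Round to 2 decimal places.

Under SRS without replacement, Var(ȳ) = (1 − f)·s²/n with f = n/N = 1309/10488 = 0.12480931.
Var(ȳ) = (1 − 0.12480931)·191000/1309 = 0.87519069·145.91291 = 127.70162.

127.70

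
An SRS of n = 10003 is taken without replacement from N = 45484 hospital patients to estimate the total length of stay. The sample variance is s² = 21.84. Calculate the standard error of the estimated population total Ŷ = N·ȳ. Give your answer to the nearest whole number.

Var(Ŷ) = N²·Var(ȳ) = N²·(1 − n/N)·s²/n.
f = 10003/45484 = 0.21992349; Var(ȳ) = 0.78007651·21.84/10003 = 0.0017031761.
Var(Ŷ) = 45484² · 0.0017031761 = 3.5235209 × 10^6.
SE(Ŷ) = √(3.5235209 × 10^6) = 1877.

1877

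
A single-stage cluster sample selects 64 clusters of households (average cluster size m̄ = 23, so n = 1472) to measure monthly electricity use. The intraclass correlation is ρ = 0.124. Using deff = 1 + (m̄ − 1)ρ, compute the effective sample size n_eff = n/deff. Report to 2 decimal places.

deff = 1 + (23 − 1)·0.124 = 1 + 2.728 = 3.728.
n_eff = 1472 / 3.728 = 394.85.

394.85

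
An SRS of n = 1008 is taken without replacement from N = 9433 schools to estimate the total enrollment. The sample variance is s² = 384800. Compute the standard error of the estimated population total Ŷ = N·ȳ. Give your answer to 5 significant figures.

Var(Ŷ) = N²·Var(ȳ) = N²·(1 − n/N)·s²/n.
f = 1008/9433 = 0.10685890; Var(ȳ) = 0.89314110·384800/1008 = 340.95307.
Var(Ŷ) = 9433² · 340.95307 = 3.0338512 × 10^10.
SE(Ŷ) = √(3.0338512 × 10^10) = 174180.

174180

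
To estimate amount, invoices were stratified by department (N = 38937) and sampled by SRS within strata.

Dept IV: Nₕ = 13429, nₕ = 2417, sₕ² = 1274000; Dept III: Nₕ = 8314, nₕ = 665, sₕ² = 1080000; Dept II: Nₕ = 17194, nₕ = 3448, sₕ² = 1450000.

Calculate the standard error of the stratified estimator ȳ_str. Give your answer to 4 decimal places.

13.6050

Var(ȳ_str) = Σₕ Wₕ²(1 − fₕ)sₕ²/nₕ with Wₕ = Nₕ/N, N = 38937.
Dept IV: Wₕ = 0.34489046; term = 0.34489046²·(1 − 0.17998362)·1274000/2417 = 51.41356.
Dept III: Wₕ = 0.21352441; term = 0.21352441²·(1 − 0.07998557)·1080000/665 = 68.122694.
Dept II: Wₕ = 0.44158512; term = 0.44158512²·(1 − 0.20053507)·1450000/3448 = 65.558504.
Sum = 185.09476.
SE = √(185.09476) = 13.6050.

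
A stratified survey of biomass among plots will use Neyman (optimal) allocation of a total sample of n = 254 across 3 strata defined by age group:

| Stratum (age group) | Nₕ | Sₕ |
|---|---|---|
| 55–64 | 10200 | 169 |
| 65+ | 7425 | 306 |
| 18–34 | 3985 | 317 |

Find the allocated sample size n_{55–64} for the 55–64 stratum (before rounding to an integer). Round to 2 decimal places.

83.25

Neyman allocation: nₕ = n·NₕSₕ / Σⱼ NⱼSⱼ.
Σ NⱼSⱼ = 10200·169 + 7425·306 + 3985·317 = 5.259095 × 10^6.
n_{55–64} = 254·10200·169 / (5.259095 × 10^6) = 83.25.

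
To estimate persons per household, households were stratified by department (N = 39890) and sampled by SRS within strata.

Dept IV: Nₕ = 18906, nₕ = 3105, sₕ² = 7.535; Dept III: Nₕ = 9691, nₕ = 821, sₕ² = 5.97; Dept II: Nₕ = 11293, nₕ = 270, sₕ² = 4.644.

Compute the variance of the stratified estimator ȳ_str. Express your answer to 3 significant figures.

Var(ȳ_str) = Σₕ Wₕ²(1 − fₕ)sₕ²/nₕ with Wₕ = Nₕ/N, N = 39890.
Dept IV: Wₕ = 0.47395337; term = 0.47395337²·(1 − 0.16423358)·7.535/3105 = 4.555938 × 10^-4.
Dept III: Wₕ = 0.24294309; term = 0.24294309²·(1 − 0.08471778)·5.97/821 = 3.9282156 × 10^-4.
Dept II: Wₕ = 0.28310353; term = 0.28310353²·(1 − 0.02390862)·4.644/270 = 0.00134558.
Sum = 0.0021939954.

0.00219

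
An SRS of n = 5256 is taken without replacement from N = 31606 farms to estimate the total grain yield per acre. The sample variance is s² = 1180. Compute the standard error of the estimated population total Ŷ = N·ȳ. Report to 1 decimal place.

13673.8

Var(Ŷ) = N²·Var(ȳ) = N²·(1 − n/N)·s²/n.
f = 5256/31606 = 0.16629754; Var(ȳ) = 0.83370246·1180/5256 = 0.18717064.
Var(Ŷ) = 31606² · 0.18717064 = 1.869721 × 10^8.
SE(Ŷ) = √(1.869721 × 10^8) = 13673.8.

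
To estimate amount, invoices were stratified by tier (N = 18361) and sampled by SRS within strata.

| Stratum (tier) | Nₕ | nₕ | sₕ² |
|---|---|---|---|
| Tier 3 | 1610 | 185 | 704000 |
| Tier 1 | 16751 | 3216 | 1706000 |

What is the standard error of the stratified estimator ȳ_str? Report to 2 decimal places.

19.56

Var(ȳ_str) = Σₕ Wₕ²(1 − fₕ)sₕ²/nₕ with Wₕ = Nₕ/N, N = 18361.
Tier 3: Wₕ = 0.08768586; term = 0.08768586²·(1 − 0.11490683)·704000/185 = 25.896973.
Tier 1: Wₕ = 0.91231414; term = 0.91231414²·(1 − 0.19198854)·1706000/3216 = 356.75439.
Sum = 382.65136.
SE = √(382.65136) = 19.56.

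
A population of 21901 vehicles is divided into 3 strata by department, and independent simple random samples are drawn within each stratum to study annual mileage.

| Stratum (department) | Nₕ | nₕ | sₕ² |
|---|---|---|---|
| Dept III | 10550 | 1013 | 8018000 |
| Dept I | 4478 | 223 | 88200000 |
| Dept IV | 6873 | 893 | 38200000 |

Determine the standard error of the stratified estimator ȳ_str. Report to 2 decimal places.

145.04

Var(ȳ_str) = Σₕ Wₕ²(1 − fₕ)sₕ²/nₕ with Wₕ = Nₕ/N, N = 21901.
Dept III: Wₕ = 0.48171316; term = 0.48171316²·(1 − 0.09601896)·8018000/1013 = 1660.3244.
Dept I: Wₕ = 0.20446555; term = 0.20446555²·(1 − 0.04979902)·88200000/223 = 15711.566.
Dept IV: Wₕ = 0.31382129; term = 0.31382129²·(1 − 0.12992871)·38200000/893 = 3665.4858.
Sum = 21037.376.
SE = √(21037.376) = 145.04.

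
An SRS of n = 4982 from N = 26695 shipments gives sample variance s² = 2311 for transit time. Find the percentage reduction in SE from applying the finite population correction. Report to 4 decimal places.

f = n/N = 4982/26695 = 0.18662671.
SE_no-fpc = √(s²/n) = 0.68107997; SE_fpc = √((1−f)s²/n) = 0.61424703.
Ratio = √(1−f) = 0.90187210. Reduction = 100·(1 − 0.90187210) = 9.8128%.

9.8128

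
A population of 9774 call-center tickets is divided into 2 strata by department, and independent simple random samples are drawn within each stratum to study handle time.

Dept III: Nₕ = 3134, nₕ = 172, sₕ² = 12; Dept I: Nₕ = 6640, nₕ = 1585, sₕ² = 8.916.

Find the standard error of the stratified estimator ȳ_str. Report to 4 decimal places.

Var(ȳ_str) = Σₕ Wₕ²(1 − fₕ)sₕ²/nₕ with Wₕ = Nₕ/N, N = 9774.
Dept III: Wₕ = 0.32064661; term = 0.32064661²·(1 − 0.05488194)·12/172 = 0.0067794143.
Dept I: Wₕ = 0.67935339; term = 0.67935339²·(1 − 0.23870482)·8.916/1585 = 0.0019764479.
Sum = 0.0087558622.
SE = √(0.0087558622) = 0.0936.

0.0936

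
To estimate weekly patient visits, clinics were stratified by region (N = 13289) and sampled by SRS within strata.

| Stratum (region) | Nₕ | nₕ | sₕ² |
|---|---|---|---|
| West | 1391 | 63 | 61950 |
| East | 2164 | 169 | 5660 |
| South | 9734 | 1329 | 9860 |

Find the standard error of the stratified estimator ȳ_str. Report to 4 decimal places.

3.8134

Var(ȳ_str) = Σₕ Wₕ²(1 − fₕ)sₕ²/nₕ with Wₕ = Nₕ/N, N = 13289.
West: Wₕ = 0.10467304; term = 0.10467304²·(1 − 0.04529116)·61950/63 = 10.285878.
East: Wₕ = 0.16284145; term = 0.16284145²·(1 − 0.07809612)·5660/169 = 0.81873863.
South: Wₕ = 0.73248551; term = 0.73248551²·(1 − 0.13653174)·9860/1329 = 3.4371334.
Sum = 14.54175.
SE = √(14.54175) = 3.8134.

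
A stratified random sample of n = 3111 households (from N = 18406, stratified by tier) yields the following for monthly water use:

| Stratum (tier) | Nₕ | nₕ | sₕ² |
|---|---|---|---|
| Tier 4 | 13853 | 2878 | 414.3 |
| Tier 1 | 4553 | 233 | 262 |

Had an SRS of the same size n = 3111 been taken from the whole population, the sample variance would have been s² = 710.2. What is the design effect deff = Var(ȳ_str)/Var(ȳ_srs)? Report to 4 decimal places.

Var(ȳ_str) = Σ Wₕ²(1−fₕ)sₕ²/nₕ with Wₕ = Nₕ/18406:
  Tier 4: (13853/18406)²·(1−2878/13853)·414.3/2878 = 0.064603147
  Tier 1: (4553/18406)²·(1−233/4553)·262/233 = 0.065284177
  → Var(ȳ_str) = 0.12988732.
Var(ȳ_srs) = (1 − 3111/18406)·710.2/3111 = 0.18970148.
deff = 0.12988732 / 0.18970148 = 0.6847.

0.6847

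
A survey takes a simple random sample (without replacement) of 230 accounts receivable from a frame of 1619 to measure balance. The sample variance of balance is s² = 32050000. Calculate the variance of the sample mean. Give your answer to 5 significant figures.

119550

Under SRS without replacement, Var(ȳ) = (1 − f)·s²/n with f = n/N = 230/1619 = 0.14206300.
Var(ȳ) = (1 − 0.14206300)·32050000/230 = 0.85793700·139347.83 = 119551.66.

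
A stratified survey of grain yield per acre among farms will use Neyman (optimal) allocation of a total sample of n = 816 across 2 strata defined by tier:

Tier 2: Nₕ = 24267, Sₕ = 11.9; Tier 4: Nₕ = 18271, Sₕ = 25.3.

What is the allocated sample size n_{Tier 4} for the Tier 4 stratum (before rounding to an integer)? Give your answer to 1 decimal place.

502.2

Neyman allocation: nₕ = n·NₕSₕ / Σⱼ NⱼSⱼ.
Σ NⱼSⱼ = 24267·11.9 + 18271·25.3 = 751033.6.
n_{Tier 4} = 816·18271·25.3 / 751033.6 = 502.2.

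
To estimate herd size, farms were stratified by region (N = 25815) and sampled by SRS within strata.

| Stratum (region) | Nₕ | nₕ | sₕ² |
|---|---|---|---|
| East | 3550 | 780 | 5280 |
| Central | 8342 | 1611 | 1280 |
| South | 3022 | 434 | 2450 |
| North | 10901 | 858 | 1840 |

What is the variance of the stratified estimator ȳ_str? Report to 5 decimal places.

Var(ȳ_str) = Σₕ Wₕ²(1 − fₕ)sₕ²/nₕ with Wₕ = Nₕ/N, N = 25815.
East: Wₕ = 0.13751695; term = 0.13751695²·(1 − 0.21971831)·5280/780 = 0.099885669.
Central: Wₕ = 0.32314546; term = 0.32314546²·(1 − 0.19311916)·1280/1611 = 0.066945278.
South: Wₕ = 0.11706372; term = 0.11706372²·(1 − 0.14361350)·2450/434 = 0.066250754.
North: Wₕ = 0.42227387; term = 0.42227387²·(1 − 0.07870838)·1840/858 = 0.35230279.
Sum = 0.58538449.

0.58538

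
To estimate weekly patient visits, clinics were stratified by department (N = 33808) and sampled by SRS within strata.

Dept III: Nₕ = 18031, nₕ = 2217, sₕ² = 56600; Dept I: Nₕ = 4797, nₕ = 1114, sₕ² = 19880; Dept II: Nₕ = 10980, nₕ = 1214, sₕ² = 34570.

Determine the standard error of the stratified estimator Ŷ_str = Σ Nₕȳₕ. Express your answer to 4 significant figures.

103200

Var(Ŷ_str) = Σₕ Nₕ²(1 − fₕ)sₕ²/nₕ.
Dept III: 18031²·(1 − 2217/18031)·56600/2217 = 7.2796799 × 10^9.
Dept I: 4797²·(1 − 1114/4797)·19880/1114 = 3.152845 × 10^8.
Dept II: 10980²·(1 − 1214/10980)·34570/1214 = 3.0535129 × 10^9.
Sum = 1.0648477 × 10^10.
SE = √(1.0648477 × 10^10) = 103200.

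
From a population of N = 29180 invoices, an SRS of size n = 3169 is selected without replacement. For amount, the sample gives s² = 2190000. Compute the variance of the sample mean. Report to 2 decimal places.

616.02

Under SRS without replacement, Var(ȳ) = (1 − f)·s²/n with f = n/N = 3169/29180 = 0.10860178.
Var(ȳ) = (1 − 0.10860178)·2190000/3169 = 0.89139822·691.06974 = 616.01833.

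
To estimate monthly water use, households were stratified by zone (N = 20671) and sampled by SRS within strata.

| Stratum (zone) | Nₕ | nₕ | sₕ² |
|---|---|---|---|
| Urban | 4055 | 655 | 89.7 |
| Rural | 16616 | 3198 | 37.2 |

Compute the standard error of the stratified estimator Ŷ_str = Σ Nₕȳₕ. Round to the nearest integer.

Var(Ŷ_str) = Σₕ Nₕ²(1 − fₕ)sₕ²/nₕ.
Urban: 4055²·(1 − 655/4055)·89.7/655 = 1.8880823 × 10^6.
Rural: 16616²·(1 − 3198/16616)·37.2/3198 = 2.5934552 × 10^6.
Sum = 4.4815375 × 10^6.
SE = √(4.4815375 × 10^6) = 2117.

2117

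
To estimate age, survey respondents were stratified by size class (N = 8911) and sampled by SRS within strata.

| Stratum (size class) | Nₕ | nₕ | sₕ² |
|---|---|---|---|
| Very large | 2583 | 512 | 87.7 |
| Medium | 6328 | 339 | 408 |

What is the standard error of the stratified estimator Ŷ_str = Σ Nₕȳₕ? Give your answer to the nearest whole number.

6821

Var(Ŷ_str) = Σₕ Nₕ²(1 − fₕ)sₕ²/nₕ.
Very large: 2583²·(1 − 512/2583)·87.7/512 = 916292.51.
Medium: 6328²·(1 − 339/6328)·408/339 = 4.5612224 × 10^7.
Sum = 4.6528517 × 10^7.
SE = √(4.6528517 × 10^7) = 6821.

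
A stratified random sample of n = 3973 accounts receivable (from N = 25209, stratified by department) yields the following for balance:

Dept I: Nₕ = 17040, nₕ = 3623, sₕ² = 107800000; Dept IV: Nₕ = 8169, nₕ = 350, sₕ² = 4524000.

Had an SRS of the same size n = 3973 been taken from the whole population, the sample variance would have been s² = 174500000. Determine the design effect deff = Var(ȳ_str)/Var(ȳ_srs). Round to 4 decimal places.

Var(ȳ_str) = Σ Wₕ²(1−fₕ)sₕ²/nₕ with Wₕ = Nₕ/25209:
  Dept I: (17040/25209)²·(1−3623/17040)·107800000/3623 = 10704.446
  Dept IV: (8169/25209)²·(1−350/8169)·4524000/350 = 1299.1623
  → Var(ȳ_str) = 12003.608.
Var(ȳ_srs) = (1 − 3973/25209)·174500000/3973 = 36999.339.
deff = 12003.608 / 36999.339 = 0.3244.

0.3244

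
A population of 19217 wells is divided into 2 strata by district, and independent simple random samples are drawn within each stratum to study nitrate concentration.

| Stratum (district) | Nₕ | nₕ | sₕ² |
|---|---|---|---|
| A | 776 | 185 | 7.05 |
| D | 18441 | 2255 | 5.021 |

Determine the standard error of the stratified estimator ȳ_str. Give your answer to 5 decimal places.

Var(ȳ_str) = Σₕ Wₕ²(1 − fₕ)sₕ²/nₕ with Wₕ = Nₕ/N, N = 19217.
A: Wₕ = 0.04038091; term = 0.04038091²·(1 − 0.23840206)·7.05/185 = 4.7325522 × 10^-5.
D: Wₕ = 0.95961909; term = 0.95961909²·(1 − 0.12228187)·5.021/2255 = 0.001799685.
Sum = 0.0018470105.
SE = √(0.0018470105) = 0.04298.

0.04298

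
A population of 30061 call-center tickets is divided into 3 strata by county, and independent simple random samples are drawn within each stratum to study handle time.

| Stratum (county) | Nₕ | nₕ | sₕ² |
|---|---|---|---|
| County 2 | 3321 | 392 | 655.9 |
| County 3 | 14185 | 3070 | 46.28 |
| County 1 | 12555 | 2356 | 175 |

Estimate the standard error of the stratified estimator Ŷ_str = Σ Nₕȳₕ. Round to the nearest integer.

Var(Ŷ_str) = Σₕ Nₕ²(1 − fₕ)sₕ²/nₕ.
County 2: 3321²·(1 − 392/3321)·655.9/392 = 1.6275705 × 10^7.
County 3: 14185²·(1 − 3070/14185)·46.28/3070 = 2.3768063 × 10^6.
County 1: 12555²·(1 − 2356/12555)·175/2356 = 9.5112385 × 10^6.
Sum = 2.816375 × 10^7.
SE = √(2.816375 × 10^7) = 5307.

5307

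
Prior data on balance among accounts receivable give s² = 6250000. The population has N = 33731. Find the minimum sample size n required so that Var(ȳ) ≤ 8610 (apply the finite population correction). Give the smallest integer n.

Without fpc, n₀ = s²/D = 6250000/8610 = 725.9001.
With fpc, (1 − n/N)·s²/n ≤ D requires n ≥ n₀/(1 + n₀/N) = 725.9001/(1 + 725.9001/33731) = 710.6076.
Rounding up, n = 711.

711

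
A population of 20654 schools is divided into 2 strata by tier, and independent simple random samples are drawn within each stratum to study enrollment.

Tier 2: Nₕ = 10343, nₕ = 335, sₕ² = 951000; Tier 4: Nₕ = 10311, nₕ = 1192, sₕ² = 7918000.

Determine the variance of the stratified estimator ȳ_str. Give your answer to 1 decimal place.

2153.0

Var(ȳ_str) = Σₕ Wₕ²(1 − fₕ)sₕ²/nₕ with Wₕ = Nₕ/N, N = 20654.
Tier 2: Wₕ = 0.50077467; term = 0.50077467²·(1 − 0.03238906)·951000/335 = 688.84449.
Tier 4: Wₕ = 0.49922533; term = 0.49922533²·(1 − 0.11560469)·7918000/1192 = 1464.1275.
Sum = 2152.972.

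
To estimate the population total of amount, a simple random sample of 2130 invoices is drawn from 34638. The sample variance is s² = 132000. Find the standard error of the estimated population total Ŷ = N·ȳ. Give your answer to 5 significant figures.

Var(Ŷ) = N²·Var(ȳ) = N²·(1 − n/N)·s²/n.
f = 2130/34638 = 0.06149316; Var(ȳ) = 0.93850684·132000/2130 = 58.160987.
Var(Ŷ) = 34638² · 58.160987 = 6.9781031 × 10^10.
SE(Ŷ) = √(6.9781031 × 10^10) = 264160.

264160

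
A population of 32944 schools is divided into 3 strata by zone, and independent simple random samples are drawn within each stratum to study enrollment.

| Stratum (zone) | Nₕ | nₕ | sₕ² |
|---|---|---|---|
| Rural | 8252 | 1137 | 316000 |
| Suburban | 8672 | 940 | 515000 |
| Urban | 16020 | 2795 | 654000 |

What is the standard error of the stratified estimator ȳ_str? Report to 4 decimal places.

9.7242

Var(ȳ_str) = Σₕ Wₕ²(1 − fₕ)sₕ²/nₕ with Wₕ = Nₕ/N, N = 32944.
Rural: Wₕ = 0.25048567; term = 0.25048567²·(1 − 0.13778478)·316000/1137 = 15.035161.
Suburban: Wₕ = 0.26323458; term = 0.26323458²·(1 − 0.10839483)·515000/940 = 33.848376.
Urban: Wₕ = 0.48627975; term = 0.48627975²·(1 − 0.17446941)·654000/2795 = 45.67741.
Sum = 94.560947.
SE = √(94.560947) = 9.7242.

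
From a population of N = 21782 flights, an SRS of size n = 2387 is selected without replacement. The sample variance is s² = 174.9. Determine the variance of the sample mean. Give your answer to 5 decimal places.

0.06524

Under SRS without replacement, Var(ȳ) = (1 − f)·s²/n with f = n/N = 2387/21782 = 0.10958590.
Var(ȳ) = (1 − 0.10958590)·174.9/2387 = 0.89041410·0.073271889 = 0.065242324.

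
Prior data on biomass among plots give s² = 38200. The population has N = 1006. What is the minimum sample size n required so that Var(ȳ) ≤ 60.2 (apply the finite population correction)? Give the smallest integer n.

390

Without fpc, n₀ = s²/D = 38200/60.2 = 634.5515.
With fpc, (1 − n/N)·s²/n ≤ D requires n ≥ n₀/(1 + n₀/N) = 634.5515/(1 + 634.5515/1006) = 389.1123.
Rounding up, n = 390.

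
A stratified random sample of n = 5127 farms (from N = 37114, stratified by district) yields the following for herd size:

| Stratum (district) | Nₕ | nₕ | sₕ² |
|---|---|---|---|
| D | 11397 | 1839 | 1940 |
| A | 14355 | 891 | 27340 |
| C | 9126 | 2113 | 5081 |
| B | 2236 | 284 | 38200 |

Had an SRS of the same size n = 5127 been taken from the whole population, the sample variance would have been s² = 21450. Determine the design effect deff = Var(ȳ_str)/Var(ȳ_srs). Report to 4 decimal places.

1.3664

Var(ȳ_str) = Σ Wₕ²(1−fₕ)sₕ²/nₕ with Wₕ = Nₕ/37114:
  D: (11397/37114)²·(1−1839/11397)·1940/1839 = 0.08342612
  A: (14355/37114)²·(1−891/14355)·27340/891 = 4.3054899
  C: (9126/37114)²·(1−2113/9126)·5081/2113 = 0.11172709
  B: (2236/37114)²·(1−284/2236)·38200/284 = 0.42620752
  → Var(ȳ_str) = 4.9268506.
Var(ȳ_srs) = (1 − 5127/37114)·21450/5127 = 3.6057842.
deff = 4.9268506 / 3.6057842 = 1.3664.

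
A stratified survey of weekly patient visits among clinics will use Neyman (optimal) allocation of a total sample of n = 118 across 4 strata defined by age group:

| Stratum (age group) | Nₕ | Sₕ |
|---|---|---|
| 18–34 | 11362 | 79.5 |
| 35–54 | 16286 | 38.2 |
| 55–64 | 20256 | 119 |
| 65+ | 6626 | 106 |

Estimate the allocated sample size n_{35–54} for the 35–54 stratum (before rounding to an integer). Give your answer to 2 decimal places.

15.83

Neyman allocation: nₕ = n·NₕSₕ / Σⱼ NⱼSⱼ.
Σ NⱼSⱼ = 11362·79.5 + 16286·38.2 + 20256·119 + 6626·106 = 4.6382242 × 10^6.
n_{35–54} = 118·16286·38.2 / (4.6382242 × 10^6) = 15.83.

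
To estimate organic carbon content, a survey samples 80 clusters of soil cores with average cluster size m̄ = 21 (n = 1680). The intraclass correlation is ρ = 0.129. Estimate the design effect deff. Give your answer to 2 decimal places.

deff = 1 + (21 − 1)·0.129 = 1 + 2.58 = 3.58.

3.58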